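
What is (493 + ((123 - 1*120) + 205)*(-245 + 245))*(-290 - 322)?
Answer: -301716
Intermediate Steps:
(493 + ((123 - 1*120) + 205)*(-245 + 245))*(-290 - 322) = (493 + ((123 - 120) + 205)*0)*(-612) = (493 + (3 + 205)*0)*(-612) = (493 + 208*0)*(-612) = (493 + 0)*(-612) = 493*(-612) = -301716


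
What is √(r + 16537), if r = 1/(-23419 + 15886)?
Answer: 2*√2896327365/837 ≈ 128.60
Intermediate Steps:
r = -1/7533 (r = 1/(-7533) = -1/7533 ≈ -0.00013275)
√(r + 16537) = √(-1/7533 + 16537) = √(124573220/7533) = 2*√2896327365/837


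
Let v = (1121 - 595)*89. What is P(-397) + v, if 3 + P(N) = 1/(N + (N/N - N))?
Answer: 46812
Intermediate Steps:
P(N) = -2 (P(N) = -3 + 1/(N + (N/N - N)) = -3 + 1/(N + (1 - N)) = -3 + 1/1 = -3 + 1 = -2)
v = 46814 (v = 526*89 = 46814)
P(-397) + v = -2 + 46814 = 46812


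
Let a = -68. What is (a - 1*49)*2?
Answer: -234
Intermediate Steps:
(a - 1*49)*2 = (-68 - 1*49)*2 = (-68 - 49)*2 = -117*2 = -234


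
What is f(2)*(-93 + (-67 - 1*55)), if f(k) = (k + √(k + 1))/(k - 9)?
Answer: 430/7 + 215*√3/7 ≈ 114.63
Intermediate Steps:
f(k) = (k + √(1 + k))/(-9 + k)
f(2)*(-93 + (-67 - 1*55)) = ((2 + √(1 + 2))/(-9 + 2))*(-93 + (-67 - 1*55)) = ((2 + √3)/(-7))*(-93 + (-67 - 55)) = (-(2 + √3)/7)*(-93 - 122) = (-2/7 - √3/7)*(-215) = 430/7 + 215*√3/7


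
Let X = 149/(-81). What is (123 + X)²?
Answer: 96314596/6561 ≈ 14680.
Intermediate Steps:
X = -149/81 (X = 149*(-1/81) = -149/81 ≈ -1.8395)
(123 + X)² = (123 - 149/81)² = (9814/81)² = 96314596/6561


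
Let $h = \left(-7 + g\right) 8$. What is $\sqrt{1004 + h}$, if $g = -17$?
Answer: $2 \sqrt{203} \approx 28.496$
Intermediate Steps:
$h = -192$ ($h = \left(-7 - 17\right) 8 = \left(-24\right) 8 = -192$)
$\sqrt{1004 + h} = \sqrt{1004 - 192} = \sqrt{812} = 2 \sqrt{203}$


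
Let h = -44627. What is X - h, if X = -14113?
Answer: 30514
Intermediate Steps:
X - h = -14113 - 1*(-44627) = -14113 + 44627 = 30514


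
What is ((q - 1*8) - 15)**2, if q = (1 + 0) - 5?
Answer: 729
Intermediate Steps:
q = -4 (q = 1 - 5 = -4)
((q - 1*8) - 15)**2 = ((-4 - 1*8) - 15)**2 = ((-4 - 8) - 15)**2 = (-12 - 15)**2 = (-27)**2 = 729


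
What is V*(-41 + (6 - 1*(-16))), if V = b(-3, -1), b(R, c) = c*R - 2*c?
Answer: -95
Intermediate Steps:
b(R, c) = -2*c + R*c (b(R, c) = R*c - 2*c = -2*c + R*c)
V = 5 (V = -(-2 - 3) = -1*(-5) = 5)
V*(-41 + (6 - 1*(-16))) = 5*(-41 + (6 - 1*(-16))) = 5*(-41 + (6 + 16)) = 5*(-41 + 22) = 5*(-19) = -95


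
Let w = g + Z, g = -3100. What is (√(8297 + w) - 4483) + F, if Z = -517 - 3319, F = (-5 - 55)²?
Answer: -883 + √1361 ≈ -846.11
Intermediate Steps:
F = 3600 (F = (-60)² = 3600)
Z = -3836
w = -6936 (w = -3100 - 3836 = -6936)
(√(8297 + w) - 4483) + F = (√(8297 - 6936) - 4483) + 3600 = (√1361 - 4483) + 3600 = (-4483 + √1361) + 3600 = -883 + √1361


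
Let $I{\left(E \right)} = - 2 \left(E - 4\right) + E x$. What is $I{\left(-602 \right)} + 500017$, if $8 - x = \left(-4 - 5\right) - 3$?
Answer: $489189$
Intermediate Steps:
$x = 20$ ($x = 8 - \left(\left(-4 - 5\right) - 3\right) = 8 - \left(-9 - 3\right) = 8 - -12 = 8 + 12 = 20$)
$I{\left(E \right)} = 8 + 18 E$ ($I{\left(E \right)} = - 2 \left(E - 4\right) + E 20 = - 2 \left(-4 + E\right) + 20 E = \left(8 - 2 E\right) + 20 E = 8 + 18 E$)
$I{\left(-602 \right)} + 500017 = \left(8 + 18 \left(-602\right)\right) + 500017 = \left(8 - 10836\right) + 500017 = -10828 + 500017 = 489189$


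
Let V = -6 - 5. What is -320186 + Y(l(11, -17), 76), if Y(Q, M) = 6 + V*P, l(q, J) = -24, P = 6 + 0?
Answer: -320246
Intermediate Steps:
V = -11
P = 6
Y(Q, M) = -60 (Y(Q, M) = 6 - 11*6 = 6 - 66 = -60)
-320186 + Y(l(11, -17), 76) = -320186 - 60 = -320246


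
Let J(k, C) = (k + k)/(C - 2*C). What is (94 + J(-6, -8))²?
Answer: 34225/4 ≈ 8556.3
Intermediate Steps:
J(k, C) = -2*k/C (J(k, C) = (2*k)/((-C)) = (2*k)*(-1/C) = -2*k/C)
(94 + J(-6, -8))² = (94 - 2*(-6)/(-8))² = (94 - 2*(-6)*(-⅛))² = (94 - 3/2)² = (185/2)² = 34225/4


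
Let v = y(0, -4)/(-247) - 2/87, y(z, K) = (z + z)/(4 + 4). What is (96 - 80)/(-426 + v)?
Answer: -174/4633 ≈ -0.037557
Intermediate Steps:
y(z, K) = z/4 (y(z, K) = (2*z)/8 = (2*z)*(⅛) = z/4)
v = -2/87 (v = ((¼)*0)/(-247) - 2/87 = 0*(-1/247) - 2*1/87 = 0 - 2/87 = -2/87 ≈ -0.022988)
(96 - 80)/(-426 + v) = (96 - 80)/(-426 - 2/87) = 16/(-37064/87) = 16*(-87/37064) = -174/4633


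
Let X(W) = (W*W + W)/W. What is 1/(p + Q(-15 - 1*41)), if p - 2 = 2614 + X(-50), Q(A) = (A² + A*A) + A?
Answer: 1/8783 ≈ 0.00011386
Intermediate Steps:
Q(A) = A + 2*A² (Q(A) = (A² + A²) + A = 2*A² + A = A + 2*A²)
X(W) = (W + W²)/W (X(W) = (W² + W)/W = (W + W²)/W)
p = 2567 (p = 2 + (2614 + (1 - 50)) = 2 + (2614 - 49) = 2 + 2565 = 2567)
1/(p + Q(-15 - 1*41)) = 1/(2567 + (-15 - 1*41)*(1 + 2*(-15 - 1*41))) = 1/(2567 + (-15 - 41)*(1 + 2*(-15 - 41))) = 1/(2567 - 56*(1 + 2*(-56))) = 1/(2567 - 56*(1 - 112)) = 1/(2567 - 56*(-111)) = 1/(2567 + 6216) = 1/8783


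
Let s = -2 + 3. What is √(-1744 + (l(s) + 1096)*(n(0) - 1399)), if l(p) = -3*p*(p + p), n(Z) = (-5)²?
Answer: 2*I*√374851 ≈ 1224.5*I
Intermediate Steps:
n(Z) = 25
s = 1
l(p) = -6*p² (l(p) = -3*p*2*p = -6*p²)
√(-1744 + (l(s) + 1096)*(n(0) - 1399)) = √(-1744 + (-6*1² + 1096)*(25 - 1399)) = √(-1744 + (-6*1 + 1096)*(-1374)) = √(-1744 + (-6 + 1096)*(-1374)) = √(-1744 + 1090*(-1374)) = √(-1744 - 1497660) = √(-1499404) = 2*I*√374851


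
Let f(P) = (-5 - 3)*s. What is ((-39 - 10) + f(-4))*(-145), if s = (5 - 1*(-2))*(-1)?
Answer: -1015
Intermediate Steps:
s = -7 (s = (5 + 2)*(-1) = 7*(-1) = -7)
f(P) = 56 (f(P) = (-5 - 3)*(-7) = -8*(-7) = 56)
((-39 - 10) + f(-4))*(-145) = ((-39 - 10) + 56)*(-145) = (-49 + 56)*(-145) = 7*(-145) = -1015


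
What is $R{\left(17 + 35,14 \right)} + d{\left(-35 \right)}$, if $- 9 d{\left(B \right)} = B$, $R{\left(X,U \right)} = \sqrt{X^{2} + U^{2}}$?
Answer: $\frac{35}{9} + 10 \sqrt{29} \approx 57.741$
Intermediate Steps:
$R{\left(X,U \right)} = \sqrt{U^{2} + X^{2}}$
$d{\left(B \right)} = - \frac{B}{9}$
$R{\left(17 + 35,14 \right)} + d{\left(-35 \right)} = \sqrt{14^{2} + \left(17 + 35\right)^{2}} - - \frac{35}{9} = \sqrt{196 + 52^{2}} + \frac{35}{9} = \sqrt{196 + 2704} + \frac{35}{9} = \sqrt{2900} + \frac{35}{9} = 10 \sqrt{29} + \frac{35}{9} = \frac{35}{9} + 10 \sqrt{29}$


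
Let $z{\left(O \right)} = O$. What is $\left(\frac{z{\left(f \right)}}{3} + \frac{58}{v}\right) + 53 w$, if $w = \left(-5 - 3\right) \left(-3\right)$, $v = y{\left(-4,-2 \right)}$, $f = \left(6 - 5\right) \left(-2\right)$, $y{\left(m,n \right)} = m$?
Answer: $\frac{7541}{6} \approx 1256.8$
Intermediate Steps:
$f = -2$ ($f = 1 \left(-2\right) = -2$)
$v = -4$
$w = 24$ ($w = \left(-8\right) \left(-3\right) = 24$)
$\left(\frac{z{\left(f \right)}}{3} + \frac{58}{v}\right) + 53 w = \left(- \frac{2}{3} + \frac{58}{-4}\right) + 53 \cdot 24 = \left(\left(-2\right) \frac{1}{3} + 58 \left(- \frac{1}{4}\right)\right) + 1272 = \left(- \frac{2}{3} - \frac{29}{2}\right) + 1272 = - \frac{91}{6} + 1272 = \frac{7541}{6}$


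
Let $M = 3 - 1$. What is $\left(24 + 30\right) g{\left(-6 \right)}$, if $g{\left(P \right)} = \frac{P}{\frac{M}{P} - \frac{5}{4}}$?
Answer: $\frac{3888}{19} \approx 204.63$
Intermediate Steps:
$M = 2$
$g{\left(P \right)} = \frac{P}{- \frac{5}{4} + \frac{2}{P}}$ ($g{\left(P \right)} = \frac{P}{\frac{2}{P} - \frac{5}{4}} = \frac{P}{- \frac{5}{4} + \frac{2}{P}}$)
$\left(24 + 30\right) g{\left(-6 \right)} = \left(24 + 30\right) \left(- \frac{4 \left(-6\right)^{2}}{-8 + 5 \left(-6\right)}\right) = 54 \left(\left(-4\right) 36 \frac{1}{-8 - 30}\right) = 54 \left(\left(-4\right) 36 \frac{1}{-38}\right) = 54 \left(\left(-4\right) 36 \left(- \frac{1}{38}\right)\right) = 54 \cdot \frac{72}{19} = \frac{3888}{19}$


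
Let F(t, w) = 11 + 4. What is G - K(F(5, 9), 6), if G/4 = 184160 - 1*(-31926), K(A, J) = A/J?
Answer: 1728683/2 ≈ 8.6434e+5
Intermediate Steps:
F(t, w) = 15
G = 864344 (G = 4*(184160 - 1*(-31926)) = 4*(184160 + 31926) = 4*216086 = 864344)
G - K(F(5, 9), 6) = 864344 - 15/6 = 864344 - 1*5/2 = 864344 - 5/2 = 1728683/2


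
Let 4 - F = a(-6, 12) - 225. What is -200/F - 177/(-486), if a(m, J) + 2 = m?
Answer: -6139/12798 ≈ -0.47968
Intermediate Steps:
a(m, J) = -2 + m
F = 237 (F = 4 - ((-2 - 6) - 225) = 4 - (-8 - 225) = 4 - 1*(-233) = 4 + 233 = 237)
-200/F - 177/(-486) = -200/237 - 177/(-486) = -200*1/237 - 177*(-1/486) = -200/237 + 59/162 = -6139/12798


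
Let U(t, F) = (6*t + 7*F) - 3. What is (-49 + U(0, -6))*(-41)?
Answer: 3854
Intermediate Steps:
U(t, F) = -3 + 6*t + 7*F
(-49 + U(0, -6))*(-41) = (-49 + (-3 + 6*0 + 7*(-6)))*(-41) = (-49 + (-3 + 0 - 42))*(-41) = (-49 - 45)*(-41) = -94*(-41) = 3854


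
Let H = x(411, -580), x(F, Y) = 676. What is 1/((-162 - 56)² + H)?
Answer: 1/48200 ≈ 2.0747e-5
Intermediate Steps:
H = 676
1/((-162 - 56)² + H) = 1/((-162 - 56)² + 676) = 1/((-218)² + 676) = 1/(47524 + 676) = 1/48200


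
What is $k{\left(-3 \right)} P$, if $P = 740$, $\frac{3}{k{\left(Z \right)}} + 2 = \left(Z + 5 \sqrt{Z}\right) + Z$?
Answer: $- \frac{17760}{139} - \frac{11100 i \sqrt{3}}{139} \approx -127.77 - 138.31 i$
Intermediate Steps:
$k{\left(Z \right)} = \frac{3}{-2 + 2 Z + 5 \sqrt{Z}}$ ($k{\left(Z \right)} = \frac{3}{-2 + \left(\left(Z + 5 \sqrt{Z}\right) + Z\right)} = \frac{3}{-2 + \left(2 Z + 5 \sqrt{Z}\right)} = \frac{3}{-2 + 2 Z + 5 \sqrt{Z}}$)
$k{\left(-3 \right)} P = \frac{3}{-2 + 2 \left(-3\right) + 5 \sqrt{-3}} \cdot 740 = \frac{3}{-2 - 6 + 5 i \sqrt{3}} \cdot 740 = \frac{3}{-8 + 5 i \sqrt{3}} \cdot 740 = \frac{2220}{-8 + 5 i \sqrt{3}}$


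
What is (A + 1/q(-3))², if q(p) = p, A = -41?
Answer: 15376/9 ≈ 1708.4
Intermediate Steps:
(A + 1/q(-3))² = (-41 + 1/(-3))² = (-41 - ⅓)² = (-124/3)² = 15376/9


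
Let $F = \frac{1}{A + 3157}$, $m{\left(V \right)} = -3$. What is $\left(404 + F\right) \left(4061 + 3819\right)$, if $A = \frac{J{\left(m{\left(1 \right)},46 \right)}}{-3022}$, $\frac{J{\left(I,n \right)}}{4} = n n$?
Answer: $\frac{3034530461816}{953199} \approx 3.1835 \cdot 10^{6}$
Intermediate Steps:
$J{\left(I,n \right)} = 4 n^{2}$ ($J{\left(I,n \right)} = 4 n n = 4 n^{2}$)
$A = - \frac{4232}{1511}$ ($A = \frac{4 \cdot 46^{2}}{-3022} = 4 \cdot 2116 \left(- \frac{1}{3022}\right) = 8464 \left(- \frac{1}{3022}\right) = - \frac{4232}{1511} \approx -2.8008$)
$F = \frac{1511}{4765995}$ ($F = \frac{1}{- \frac{4232}{1511} + 3157} = \frac{1}{\frac{4765995}{1511}} = \frac{1511}{4765995} \approx 0.00031704$)
$\left(404 + F\right) \left(4061 + 3819\right) = \left(404 + \frac{1511}{4765995}\right) \left(4061 + 3819\right) = \frac{1925463491}{4765995} \cdot 7880 = \frac{3034530461816}{953199}$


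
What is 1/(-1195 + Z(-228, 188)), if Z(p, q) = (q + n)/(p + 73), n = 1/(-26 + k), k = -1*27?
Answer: -8215/9826888 ≈ -0.00083597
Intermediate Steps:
k = -27
n = -1/53 (n = 1/(-26 - 27) = 1/(-53) = -1/53 ≈ -0.018868)
Z(p, q) = (-1/53 + q)/(73 + p) (Z(p, q) = (q - 1/53)/(p + 73) = (-1/53 + q)/(73 + p))
1/(-1195 + Z(-228, 188)) = 1/(-1195 + (-1/53 + 188)/(73 - 228)) = 1/(-1195 + (9963/53)/(-155)) = 1/(-1195 - 1/155*9963/53) = 1/(-1195 - 9963/8215) = 1/(-9826888/8215) = -8215/9826888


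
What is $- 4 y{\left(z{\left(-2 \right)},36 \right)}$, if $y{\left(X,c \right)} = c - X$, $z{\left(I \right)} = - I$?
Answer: $-136$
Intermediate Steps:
$- 4 y{\left(z{\left(-2 \right)},36 \right)} = - 4 \left(36 - \left(-1\right) \left(-2\right)\right) = - 4 \left(36 - 2\right) = \left(-4\right) 34 = -136$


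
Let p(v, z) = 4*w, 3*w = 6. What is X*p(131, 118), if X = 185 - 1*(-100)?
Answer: 2280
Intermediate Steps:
w = 2 (w = (1/3)*6 = 2)
X = 285 (X = 185 + 100 = 285)
p(v, z) = 8 (p(v, z) = 4*2 = 8)
X*p(131, 118) = 285*8 = 2280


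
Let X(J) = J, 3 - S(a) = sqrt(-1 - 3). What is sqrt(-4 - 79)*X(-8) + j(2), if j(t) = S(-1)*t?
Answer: 6 - 4*I - 8*I*sqrt(83) ≈ 6.0 - 76.883*I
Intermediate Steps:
S(a) = 3 - 2*I (S(a) = 3 - sqrt(-1 - 3) = 3 - sqrt(-4) = 3 - 2*I)
j(t) = t*(3 - 2*I) (j(t) = (3 - 2*I)*t = t*(3 - 2*I))
sqrt(-4 - 79)*X(-8) + j(2) = sqrt(-4 - 79)*(-8) + 2*(3 - 2*I) = sqrt(-83)*(-8) + (6 - 4*I) = (I*sqrt(83))*(-8) + (6 - 4*I) = -8*I*sqrt(83) + (6 - 4*I) = 6 - 4*I - 8*I*sqrt(83)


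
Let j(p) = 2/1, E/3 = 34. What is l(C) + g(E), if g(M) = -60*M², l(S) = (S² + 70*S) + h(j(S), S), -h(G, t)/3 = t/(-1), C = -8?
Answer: -624760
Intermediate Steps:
E = 102 (E = 3*34 = 102)
j(p) = 2 (j(p) = 2*1 = 2)
h(G, t) = 3*t (h(G, t) = -3*t/(-1) = -3*t*(-1) = -(-3)*t = 3*t)
l(S) = S² + 73*S (l(S) = (S² + 70*S) + 3*S = S² + 73*S)
l(C) + g(E) = -8*(73 - 8) - 60*102² = -8*65 - 60*10404 = -520 - 624240 = -624760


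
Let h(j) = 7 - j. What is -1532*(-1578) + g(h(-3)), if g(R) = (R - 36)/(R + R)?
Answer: 24174947/10 ≈ 2.4175e+6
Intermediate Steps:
g(R) = (-36 + R)/(2*R) (g(R) = (-36 + R)/((2*R)) = (-36 + R)*(1/(2*R)) = (-36 + R)/(2*R))
-1532*(-1578) + g(h(-3)) = -1532*(-1578) + (-36 + (7 - 1*(-3)))/(2*(7 - 1*(-3))) = 2417496 + (-36 + (7 + 3))/(2*(7 + 3)) = 2417496 + (½)*(-36 + 10)/10 = 2417496 + (½)*(⅒)*(-26) = 2417496 - 13/10 = 24174947/10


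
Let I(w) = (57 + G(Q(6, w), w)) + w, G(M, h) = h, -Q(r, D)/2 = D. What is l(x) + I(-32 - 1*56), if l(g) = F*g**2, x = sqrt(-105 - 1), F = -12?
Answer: 1153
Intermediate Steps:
Q(r, D) = -2*D
x = I*sqrt(106) (x = sqrt(-106) = I*sqrt(106) ≈ 10.296*I)
l(g) = -12*g**2
I(w) = 57 + 2*w (I(w) = (57 + w) + w = 57 + 2*w)
l(x) + I(-32 - 1*56) = -12*(I*sqrt(106))**2 + (57 + 2*(-32 - 1*56)) = -12*(-106) + (57 + 2*(-32 - 56)) = 1272 + (57 + 2*(-88)) = 1272 + (57 - 176) = 1272 - 119 = 1153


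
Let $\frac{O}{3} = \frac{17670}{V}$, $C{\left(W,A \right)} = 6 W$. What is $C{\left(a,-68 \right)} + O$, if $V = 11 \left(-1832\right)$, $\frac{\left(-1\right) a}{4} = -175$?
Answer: $\frac{42292695}{10076} \approx 4197.4$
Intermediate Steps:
$a = 700$ ($a = \left(-4\right) \left(-175\right) = 700$)
$V = -20152$
$O = - \frac{26505}{10076}$ ($O = 3 \frac{17670}{-20152} = 3 \cdot 17670 \left(- \frac{1}{20152}\right) = 3 \left(- \frac{8835}{10076}\right) = - \frac{26505}{10076} \approx -2.6305$)
$C{\left(a,-68 \right)} + O = 6 \cdot 700 - \frac{26505}{10076} = 4200 - \frac{26505}{10076} = \frac{42292695}{10076}$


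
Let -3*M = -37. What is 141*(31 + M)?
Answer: 6110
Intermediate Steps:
M = 37/3 (M = -1/3*(-37) = 37/3 ≈ 12.333)
141*(31 + M) = 141*(31 + 37/3) = 141*(130/3) = 6110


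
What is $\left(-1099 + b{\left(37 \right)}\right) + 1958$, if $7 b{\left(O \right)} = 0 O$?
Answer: $859$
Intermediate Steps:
$b{\left(O \right)} = 0$ ($b{\left(O \right)} = \frac{0 O}{7} = \frac{1}{7} \cdot 0 = 0$)
$\left(-1099 + b{\left(37 \right)}\right) + 1958 = \left(-1099 + 0\right) + 1958 = -1099 + 1958 = 859$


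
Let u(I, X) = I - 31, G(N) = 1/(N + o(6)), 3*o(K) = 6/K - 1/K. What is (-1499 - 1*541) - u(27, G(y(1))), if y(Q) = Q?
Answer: -2036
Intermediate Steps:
o(K) = 5/(3*K) (o(K) = (6/K - 1/K)/3 = (5/K)/3 = 5/(3*K))
G(N) = 1/(5/18 + N) (G(N) = 1/(N + (5/3)/6) = 1/(N + (5/3)*(⅙)) = 1/(N + 5/18) = 1/(5/18 + N))
u(I, X) = -31 + I
(-1499 - 1*541) - u(27, G(y(1))) = (-1499 - 1*541) - (-31 + 27) = (-1499 - 541) - 1*(-4) = -2040 + 4 = -2036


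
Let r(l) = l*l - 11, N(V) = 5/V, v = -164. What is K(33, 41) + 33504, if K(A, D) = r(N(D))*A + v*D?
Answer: 44407802/1681 ≈ 26418.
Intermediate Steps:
r(l) = -11 + l**2 (r(l) = l**2 - 11 = -11 + l**2)
K(A, D) = -164*D + A*(-11 + 25/D**2) (K(A, D) = (-11 + (5/D)**2)*A - 164*D = (-11 + 25/D**2)*A - 164*D = A*(-11 + 25/D**2) - 164*D = -164*D + A*(-11 + 25/D**2))
K(33, 41) + 33504 = (-164*41 - 11*33 + 25*33/41**2) + 33504 = (-6724 - 363 + 25*33*(1/1681)) + 33504 = (-6724 - 363 + 825/1681) + 33504 = -11912422/1681 + 33504 = 44407802/1681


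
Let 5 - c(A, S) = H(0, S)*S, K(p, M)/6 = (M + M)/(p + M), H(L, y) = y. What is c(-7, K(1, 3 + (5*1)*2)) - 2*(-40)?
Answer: -1919/49 ≈ -39.163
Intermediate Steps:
K(p, M) = 12*M/(M + p) (K(p, M) = 6*((M + M)/(p + M)) = 6*((2*M)/(M + p)) = 6*(2*M/(M + p)) = 12*M/(M + p))
c(A, S) = 5 - S² (c(A, S) = 5 - S*S = 5 - S²)
c(-7, K(1, 3 + (5*1)*2)) - 2*(-40) = (5 - (12*(3 + (5*1)*2)/((3 + (5*1)*2) + 1))²) - 2*(-40) = (5 - (12*(3 + 5*2)/((3 + 5*2) + 1))²) + 80 = (5 - (12*(3 + 10)/((3 + 10) + 1))²) + 80 = (5 - (12*13/(13 + 1))²) + 80 = (5 - (12*13/14)²) + 80 = (5 - (12*13*(1/14))²) + 80 = (5 - (78/7)²) + 80 = (5 - 1*6084/49) + 80 = (5 - 6084/49) + 80 = -5839/49 + 80 = -1919/49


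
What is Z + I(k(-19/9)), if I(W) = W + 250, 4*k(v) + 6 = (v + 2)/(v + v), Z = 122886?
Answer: 18716445/152 ≈ 1.2313e+5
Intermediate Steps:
k(v) = -3/2 + (2 + v)/(8*v) (k(v) = -3/2 + ((v + 2)/(v + v))/4 = -3/2 + ((2 + v)/((2*v)))/4 = -3/2 + ((2 + v)*(1/(2*v)))/4 = -3/2 + ((2 + v)/(2*v))/4 = -3/2 + (2 + v)/(8*v))
I(W) = 250 + W
Z + I(k(-19/9)) = 122886 + (250 + (2 - (-209)/9)/(8*((-19/9)))) = 122886 + (250 + (2 - (-209)/9)/(8*((-19*⅑)))) = 122886 + (250 + (2 - 11*(-19/9))/(8*(-19/9))) = 122886 + (250 + (⅛)*(-9/19)*(2 + 209/9)) = 122886 + (250 + (⅛)*(-9/19)*(227/9)) = 122886 + (250 - 227/152) = 122886 + 37773/152 = 18716445/152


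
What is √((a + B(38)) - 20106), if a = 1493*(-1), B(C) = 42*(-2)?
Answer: I*√21683 ≈ 147.25*I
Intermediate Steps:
B(C) = -84
a = -1493
√((a + B(38)) - 20106) = √((-1493 - 84) - 20106) = √(-1577 - 20106) = √(-21683) = I*√21683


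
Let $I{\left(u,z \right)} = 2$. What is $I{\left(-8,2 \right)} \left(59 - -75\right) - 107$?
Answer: $161$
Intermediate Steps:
$I{\left(-8,2 \right)} \left(59 - -75\right) - 107 = 2 \left(59 - -75\right) - 107 = 2 \left(59 + 75\right) - 107 = 2 \cdot 134 - 107 = 268 - 107 = 161$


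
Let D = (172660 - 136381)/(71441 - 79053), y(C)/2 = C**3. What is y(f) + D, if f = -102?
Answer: -16155866871/7612 ≈ -2.1224e+6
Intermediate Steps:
y(C) = 2*C**3
D = -36279/7612 (D = 36279/(-7612) = 36279*(-1/7612) = -36279/7612 ≈ -4.7660)
y(f) + D = 2*(-102)**3 - 36279/7612 = 2*(-1061208) - 36279/7612 = -2122416 - 36279/7612 = -16155866871/7612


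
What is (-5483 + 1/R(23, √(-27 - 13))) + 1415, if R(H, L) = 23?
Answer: -93563/23 ≈ -4068.0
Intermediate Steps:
(-5483 + 1/R(23, √(-27 - 13))) + 1415 = (-5483 + 1/23) + 1415 = -126108/23 + 1415 = -93563/23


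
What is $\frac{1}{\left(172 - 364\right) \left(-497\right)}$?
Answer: $\frac{1}{95424} \approx 1.048 \cdot 10^{-5}$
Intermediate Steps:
$\frac{1}{\left(172 - 364\right) \left(-497\right)} = \frac{1}{\left(-192\right) \left(-497\right)} = \frac{1}{95424}$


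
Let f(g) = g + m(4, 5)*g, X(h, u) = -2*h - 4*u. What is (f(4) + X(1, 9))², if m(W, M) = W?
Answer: 324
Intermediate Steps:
X(h, u) = -4*u - 2*h
f(g) = 5*g (f(g) = g + 4*g = 5*g)
(f(4) + X(1, 9))² = (5*4 + (-4*9 - 2*1))² = (20 + (-36 - 2))² = (20 - 38)² = (-18)² = 324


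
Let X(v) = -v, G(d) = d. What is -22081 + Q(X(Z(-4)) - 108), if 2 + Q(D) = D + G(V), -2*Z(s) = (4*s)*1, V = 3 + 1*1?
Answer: -22195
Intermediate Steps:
V = 4 (V = 3 + 1 = 4)
Z(s) = -2*s (Z(s) = -4*s/2 = -2*s)
Q(D) = 2 + D (Q(D) = -2 + (D + 4) = -2 + (4 + D) = 2 + D)
-22081 + Q(X(Z(-4)) - 108) = -22081 + (2 + (-(-2)*(-4) - 108)) = -22081 + (2 + (-1*8 - 108)) = -22081 + (2 + (-8 - 108)) = -22081 + (2 - 116) = -22081 - 114 = -22195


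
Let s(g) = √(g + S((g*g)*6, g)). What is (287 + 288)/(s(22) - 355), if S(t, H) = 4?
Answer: -204125/125999 - 575*√26/125999 ≈ -1.6433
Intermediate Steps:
s(g) = √(4 + g) (s(g) = √(g + 4) = √(4 + g))
(287 + 288)/(s(22) - 355) = (287 + 288)/(√(4 + 22) - 355) = 575/(√26 - 355) = 575/(-355 + √26)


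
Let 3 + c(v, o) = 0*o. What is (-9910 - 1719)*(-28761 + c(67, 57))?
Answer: 334496556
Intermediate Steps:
c(v, o) = -3 (c(v, o) = -3 + 0*o = -3 + 0 = -3)
(-9910 - 1719)*(-28761 + c(67, 57)) = (-9910 - 1719)*(-28761 - 3) = -11629*(-28764) = 334496556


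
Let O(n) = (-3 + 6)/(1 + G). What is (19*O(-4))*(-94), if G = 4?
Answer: -5358/5 ≈ -1071.6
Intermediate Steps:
O(n) = 3/5 (O(n) = (-3 + 6)/(1 + 4) = 3/5)
(19*O(-4))*(-94) = (19*(3/5))*(-94) = (57/5)*(-94) = -5358/5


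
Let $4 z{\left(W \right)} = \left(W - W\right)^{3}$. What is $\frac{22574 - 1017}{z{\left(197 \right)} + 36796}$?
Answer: $\frac{21557}{36796} \approx 0.58585$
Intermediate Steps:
$z{\left(W \right)} = 0$ ($z{\left(W \right)} = \frac{\left(W - W\right)^{3}}{4} = \frac{0^{3}}{4} = \frac{1}{4} \cdot 0 = 0$)
$\frac{22574 - 1017}{z{\left(197 \right)} + 36796} = \frac{22574 - 1017}{0 + 36796} = \frac{21557}{36796}$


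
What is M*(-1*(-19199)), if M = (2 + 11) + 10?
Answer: 441577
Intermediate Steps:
M = 23 (M = 13 + 10 = 23)
M*(-1*(-19199)) = 23*(-1*(-19199)) = 23*19199 = 441577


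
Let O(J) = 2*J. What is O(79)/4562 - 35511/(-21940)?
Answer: 82733851/50045140 ≈ 1.6532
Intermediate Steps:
O(79)/4562 - 35511/(-21940) = (2*79)/4562 - 35511/(-21940) = 158*(1/4562) - 35511*(-1/21940) = 79/2281 + 35511/21940 = 82733851/50045140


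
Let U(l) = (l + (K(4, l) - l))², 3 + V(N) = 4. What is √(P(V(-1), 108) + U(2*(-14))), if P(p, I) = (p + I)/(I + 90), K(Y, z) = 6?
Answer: √159214/66 ≈ 6.0457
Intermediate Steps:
V(N) = 1 (V(N) = -3 + 4 = 1)
P(p, I) = (I + p)/(90 + I)
U(l) = 36 (U(l) = (l + (6 - l))² = 6² = 36)
√(P(V(-1), 108) + U(2*(-14))) = √((108 + 1)/(90 + 108) + 36) = √(109/198 + 36) = √(7237/198) = √159214/66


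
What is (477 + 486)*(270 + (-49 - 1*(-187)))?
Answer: 392904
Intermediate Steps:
(477 + 486)*(270 + (-49 - 1*(-187))) = 963*(270 + (-49 + 187)) = 963*(270 + 138) = 963*408 = 392904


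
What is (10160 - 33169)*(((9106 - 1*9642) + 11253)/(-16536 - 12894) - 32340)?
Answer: 21899435083253/29430 ≈ 7.4412e+8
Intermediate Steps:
(10160 - 33169)*(((9106 - 1*9642) + 11253)/(-16536 - 12894) - 32340) = -23009*(((9106 - 9642) + 11253)/(-29430) - 32340) = -23009*((-536 + 11253)*(-1/29430) - 32340) = -23009*(10717*(-1/29430) - 32340) = -23009*(-10717/29430 - 32340) = -23009*(-951776917/29430) = 21899435083253/29430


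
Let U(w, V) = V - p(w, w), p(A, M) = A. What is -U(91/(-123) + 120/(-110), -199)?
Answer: 266770/1353 ≈ 197.17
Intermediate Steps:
U(w, V) = V - w
-U(91/(-123) + 120/(-110), -199) = -(-199 - (91/(-123) + 120/(-110))) = -(-199 - (91*(-1/123) + 120*(-1/110))) = -(-199 - (-91/123 - 12/11)) = -(-199 - 1*(-2477/1353)) = -(-199 + 2477/1353) = -1*(-266770/1353) = 266770/1353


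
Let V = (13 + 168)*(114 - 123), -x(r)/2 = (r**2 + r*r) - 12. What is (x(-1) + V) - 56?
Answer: -1665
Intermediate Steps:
x(r) = 24 - 4*r**2 (x(r) = -2*((r**2 + r*r) - 12) = -2*((r**2 + r**2) - 12) = -2*(2*r**2 - 12) = -2*(-12 + 2*r**2) = 24 - 4*r**2)
V = -1629 (V = 181*(-9) = -1629)
(x(-1) + V) - 56 = ((24 - 4*(-1)**2) - 1629) - 56 = ((24 - 4*1) - 1629) - 56 = ((24 - 4) - 1629) - 56 = (20 - 1629) - 56 = -1609 - 56 = -1665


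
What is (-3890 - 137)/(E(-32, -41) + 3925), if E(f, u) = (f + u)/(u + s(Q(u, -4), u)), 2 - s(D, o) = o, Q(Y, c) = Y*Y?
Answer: -8054/7777 ≈ -1.0356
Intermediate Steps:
Q(Y, c) = Y²
s(D, o) = 2 - o
E(f, u) = f/2 + u/2 (E(f, u) = (f + u)/(u + (2 - u)) = (f + u)/2 = (f + u)*(½) = f/2 + u/2)
(-3890 - 137)/(E(-32, -41) + 3925) = (-3890 - 137)/(((½)*(-32) + (½)*(-41)) + 3925) = -4027/((-16 - 41/2) + 3925) = -4027/(-73/2 + 3925) = -4027/7777/2 = -4027*2/7777 = -8054/7777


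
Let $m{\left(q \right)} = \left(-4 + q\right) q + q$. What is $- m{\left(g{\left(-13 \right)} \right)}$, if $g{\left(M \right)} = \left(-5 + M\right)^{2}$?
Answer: $-104004$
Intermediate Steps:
$m{\left(q \right)} = q + q \left(-4 + q\right)$ ($m{\left(q \right)} = q \left(-4 + q\right) + q = q + q \left(-4 + q\right)$)
$- m{\left(g{\left(-13 \right)} \right)} = - \left(-5 - 13\right)^{2} \left(-3 + \left(-5 - 13\right)^{2}\right) = - \left(-18\right)^{2} \left(-3 + \left(-18\right)^{2}\right) = - 324 \left(-3 + 324\right) = - 324 \cdot 321 = \left(-1\right) 104004 = -104004$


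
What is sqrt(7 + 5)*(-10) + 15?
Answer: 15 - 20*sqrt(3) ≈ -19.641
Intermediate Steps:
sqrt(7 + 5)*(-10) + 15 = sqrt(12)*(-10) + 15 = (2*sqrt(3))*(-10) + 15 = -20*sqrt(3) + 15 = 15 - 20*sqrt(3)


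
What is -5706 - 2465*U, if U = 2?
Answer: -10636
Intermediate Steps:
-5706 - 2465*U = -5706 - 2465*2 = -5706 - 4930 = -10636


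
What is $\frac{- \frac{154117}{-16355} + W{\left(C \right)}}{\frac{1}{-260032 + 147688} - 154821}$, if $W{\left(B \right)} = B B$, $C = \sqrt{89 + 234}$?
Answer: $- \frac{610789837008}{284465956500875} \approx -0.0021471$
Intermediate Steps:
$C = \sqrt{323} \approx 17.972$
$W{\left(B \right)} = B^{2}$
$\frac{- \frac{154117}{-16355} + W{\left(C \right)}}{\frac{1}{-260032 + 147688} - 154821} = \frac{- \frac{154117}{-16355} + \left(\sqrt{323}\right)^{2}}{\frac{1}{-260032 + 147688} - 154821} = \frac{\left(-154117\right) \left(- \frac{1}{16355}\right) + 323}{\frac{1}{-112344} - 154821} = \frac{\frac{154117}{16355} + 323}{- \frac{1}{112344} - 154821} = \frac{5436782}{16355 \left(- \frac{17393210425}{112344}\right)} = \frac{5436782}{16355} \left(- \frac{112344}{17393210425}\right) = - \frac{610789837008}{284465956500875}$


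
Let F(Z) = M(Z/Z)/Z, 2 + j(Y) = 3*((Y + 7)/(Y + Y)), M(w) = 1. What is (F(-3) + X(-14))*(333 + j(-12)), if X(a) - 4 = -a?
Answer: 140609/24 ≈ 5858.7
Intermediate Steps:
j(Y) = -2 + 3*(7 + Y)/(2*Y) (j(Y) = -2 + 3*((Y + 7)/(Y + Y)) = -2 + 3*((7 + Y)/((2*Y))) = -2 + 3*((7 + Y)*(1/(2*Y))) = -2 + 3*((7 + Y)/(2*Y)) = -2 + 3*(7 + Y)/(2*Y))
F(Z) = 1/Z
X(a) = 4 - a
(F(-3) + X(-14))*(333 + j(-12)) = (1/(-3) + (4 - 1*(-14)))*(333 + (½)*(21 - 1*(-12))/(-12)) = (-⅓ + (4 + 14))*(333 + (½)*(-1/12)*(21 + 12)) = (-⅓ + 18)*(333 + (½)*(-1/12)*33) = 53*(333 - 11/8)/3 = (53/3)*(2653/8) = 140609/24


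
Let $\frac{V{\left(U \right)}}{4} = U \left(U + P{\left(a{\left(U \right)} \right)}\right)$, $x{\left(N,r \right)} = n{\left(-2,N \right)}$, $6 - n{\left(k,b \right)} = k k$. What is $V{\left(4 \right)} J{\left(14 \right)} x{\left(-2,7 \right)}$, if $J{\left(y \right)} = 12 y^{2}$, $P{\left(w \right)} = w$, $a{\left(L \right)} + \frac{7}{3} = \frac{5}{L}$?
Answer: $219520$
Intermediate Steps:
$a{\left(L \right)} = - \frac{7}{3} + \frac{5}{L}$
$n{\left(k,b \right)} = 6 - k^{2}$ ($n{\left(k,b \right)} = 6 - k k = 6 - k^{2}$)
$x{\left(N,r \right)} = 2$ ($x{\left(N,r \right)} = 6 - \left(-2\right)^{2} = 6 - 4 = 2$)
$V{\left(U \right)} = 4 U \left(- \frac{7}{3} + U + \frac{5}{U}\right)$ ($V{\left(U \right)} = 4 U \left(U - \left(\frac{7}{3} - \frac{5}{U}\right)\right) = 4 U \left(- \frac{7}{3} + U + \frac{5}{U}\right)$)
$V{\left(4 \right)} J{\left(14 \right)} x{\left(-2,7 \right)} = \left(20 + \frac{4}{3} \cdot 4 \left(-7 + 3 \cdot 4\right)\right) 12 \cdot 14^{2} \cdot 2 = \left(20 + \frac{4}{3} \cdot 4 \left(-7 + 12\right)\right) 12 \cdot 196 \cdot 2 = \left(20 + \frac{4}{3} \cdot 4 \cdot 5\right) 2352 \cdot 2 = \left(20 + \frac{80}{3}\right) 2352 \cdot 2 = \frac{140}{3} \cdot 2352 \cdot 2 = 109760 \cdot 2 = 219520$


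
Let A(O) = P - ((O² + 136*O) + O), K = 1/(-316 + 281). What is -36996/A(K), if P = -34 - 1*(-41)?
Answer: -45320100/13369 ≈ -3389.9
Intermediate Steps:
P = 7 (P = -34 + 41 = 7)
K = -1/35 (K = 1/(-35) = -1/35 ≈ -0.028571)
A(O) = 7 - O² - 137*O (A(O) = 7 - ((O² + 136*O) + O) = 7 - (O² + 137*O) = 7 + (-O² - 137*O) = 7 - O² - 137*O)
-36996/A(K) = -36996/(7 - (-1/35)² - 137*(-1/35)) = -36996/(7 - 1*1/1225 + 137/35) = -36996/(7 - 1/1225 + 137/35) = -36996/13369/1225 = -36996*1225/13369 = -45320100/13369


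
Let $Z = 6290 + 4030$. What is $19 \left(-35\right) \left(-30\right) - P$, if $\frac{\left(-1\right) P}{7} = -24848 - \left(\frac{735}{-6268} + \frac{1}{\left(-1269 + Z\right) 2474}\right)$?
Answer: $- \frac{1543747029684557}{10025296188} \approx -1.5399 \cdot 10^{5}$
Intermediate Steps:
$Z = 10320$
$P = \frac{1743751688635157}{10025296188}$ ($P = - 7 \left(-24848 - \left(\frac{735}{-6268} + \frac{1}{\left(-1269 + 10320\right) 2474}\right)\right) = - 7 \left(-24848 - \left(735 \left(- \frac{1}{6268}\right) + \frac{1}{9051} \cdot \frac{1}{2474}\right)\right) = - 7 \left(-24848 - \left(- \frac{735}{6268} + \frac{1}{9051} \cdot \frac{1}{2474}\right)\right) = - 7 \left(-24848 - \left(- \frac{735}{6268} + \frac{1}{22392174}\right)\right) = - 7 \left(-24848 - - \frac{8229120811}{70177073316}\right) = - 7 \left(-24848 + \frac{8229120811}{70177073316}\right) = \left(-7\right) \left(- \frac{1743751688635157}{70177073316}\right) = \frac{1743751688635157}{10025296188} \approx 1.7394 \cdot 10^{5}$)
$19 \left(-35\right) \left(-30\right) - P = 19 \left(-35\right) \left(-30\right) - \frac{1743751688635157}{10025296188} = \left(-665\right) \left(-30\right) - \frac{1743751688635157}{10025296188} = 19950 - \frac{1743751688635157}{10025296188} = - \frac{1543747029684557}{10025296188}$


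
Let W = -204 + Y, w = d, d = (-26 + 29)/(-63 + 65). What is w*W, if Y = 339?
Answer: 405/2 ≈ 202.50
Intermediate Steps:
d = 3/2 ≈ 1.5000
w = 3/2 ≈ 1.5000
W = 135 (W = -204 + 339 = 135)
w*W = (3/2)*135 = 405/2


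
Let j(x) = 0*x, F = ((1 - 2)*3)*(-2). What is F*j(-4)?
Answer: 0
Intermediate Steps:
F = 6 (F = -1*3*(-2) = -3*(-2) = 6)
j(x) = 0
F*j(-4) = 6*0 = 0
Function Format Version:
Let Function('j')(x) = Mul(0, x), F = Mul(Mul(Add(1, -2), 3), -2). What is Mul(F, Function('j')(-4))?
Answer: 0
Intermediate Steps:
F = 6 (F = Mul(Mul(-1, 3), -2) = Mul(-3, -2) = 6)
Function('j')(x) = 0
Mul(F, Function('j')(-4)) = Mul(6, 0) = 0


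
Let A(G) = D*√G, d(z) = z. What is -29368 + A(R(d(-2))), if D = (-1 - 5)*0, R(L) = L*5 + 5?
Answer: -29368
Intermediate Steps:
R(L) = 5 + 5*L (R(L) = 5*L + 5 = 5 + 5*L)
D = 0 (D = -6*0 = 0)
A(G) = 0 (A(G) = 0*√G = 0)
-29368 + A(R(d(-2))) = -29368 + 0 = -29368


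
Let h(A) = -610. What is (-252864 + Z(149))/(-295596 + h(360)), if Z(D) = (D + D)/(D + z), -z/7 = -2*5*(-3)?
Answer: 7712501/9034283 ≈ 0.85369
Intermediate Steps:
z = -210 (z = -7*(-2*5)*(-3) = -(-70)*(-3) = -7*30 = -210)
Z(D) = 2*D/(-210 + D) (Z(D) = (D + D)/(D - 210) = (2*D)/(-210 + D) = 2*D/(-210 + D))
(-252864 + Z(149))/(-295596 + h(360)) = (-252864 + 2*149/(-210 + 149))/(-295596 - 610) = (-252864 + 2*149/(-61))/(-296206) = (-252864 + 2*149*(-1/61))*(-1/296206) = (-252864 - 298/61)*(-1/296206) = -15425002/61*(-1/296206) = 7712501/9034283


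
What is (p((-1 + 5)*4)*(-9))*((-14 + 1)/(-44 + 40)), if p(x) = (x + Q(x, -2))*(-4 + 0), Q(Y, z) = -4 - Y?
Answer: -468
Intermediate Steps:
p(x) = 16 (p(x) = (x + (-4 - x))*(-4 + 0) = -4*(-4) = 16)
(p((-1 + 5)*4)*(-9))*((-14 + 1)/(-44 + 40)) = (16*(-9))*((-14 + 1)/(-44 + 40)) = -(-1872)/(-4) = -(-1872)*(-1)/4 = -144*13/4 = -468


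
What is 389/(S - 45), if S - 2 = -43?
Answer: -389/86 ≈ -4.5233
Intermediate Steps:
S = -41 (S = 2 - 43 = -41)
389/(S - 45) = 389/(-41 - 45) = 389/(-86) = 389*(-1/86) = -389/86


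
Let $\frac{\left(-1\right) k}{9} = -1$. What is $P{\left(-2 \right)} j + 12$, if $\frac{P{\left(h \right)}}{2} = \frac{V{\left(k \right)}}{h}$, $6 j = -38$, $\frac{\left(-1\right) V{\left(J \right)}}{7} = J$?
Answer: $-387$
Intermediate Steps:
$k = 9$ ($k = \left(-9\right) \left(-1\right) = 9$)
$V{\left(J \right)} = - 7 J$
$j = - \frac{19}{3}$ ($j = \frac{1}{6} \left(-38\right) = - \frac{19}{3} \approx -6.3333$)
$P{\left(h \right)} = - \frac{126}{h}$ ($P{\left(h \right)} = 2 \frac{\left(-7\right) 9}{h} = 2 \left(- \frac{63}{h}\right) = - \frac{126}{h}$)
$P{\left(-2 \right)} j + 12 = - \frac{126}{-2} \left(- \frac{19}{3}\right) + 12 = \left(-126\right) \left(- \frac{1}{2}\right) \left(- \frac{19}{3}\right) + 12 = 63 \left(- \frac{19}{3}\right) + 12 = -399 + 12 = -387$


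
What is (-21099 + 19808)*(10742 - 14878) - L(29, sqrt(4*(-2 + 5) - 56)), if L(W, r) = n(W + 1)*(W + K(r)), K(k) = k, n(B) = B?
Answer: 5338706 - 60*I*sqrt(11) ≈ 5.3387e+6 - 199.0*I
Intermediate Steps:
L(W, r) = (1 + W)*(W + r) (L(W, r) = (W + 1)*(W + r) = (1 + W)*(W + r))
(-21099 + 19808)*(10742 - 14878) - L(29, sqrt(4*(-2 + 5) - 56)) = (-21099 + 19808)*(10742 - 14878) - (1 + 29)*(29 + sqrt(4*(-2 + 5) - 56)) = -1291*(-4136) - 30*(29 + sqrt(4*3 - 56)) = 5339576 - 30*(29 + sqrt(12 - 56)) = 5339576 - 30*(29 + sqrt(-44)) = 5339576 - 30*(29 + 2*I*sqrt(11)) = 5339576 - (870 + 60*I*sqrt(11)) = 5339576 + (-870 - 60*I*sqrt(11)) = 5338706 - 60*I*sqrt(11)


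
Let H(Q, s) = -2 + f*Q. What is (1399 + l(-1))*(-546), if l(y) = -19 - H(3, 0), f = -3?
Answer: -759486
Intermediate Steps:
H(Q, s) = -2 - 3*Q
l(y) = -8 (l(y) = -19 - (-2 - 3*3) = -19 - (-2 - 9) = -19 - 1*(-11) = -19 + 11 = -8)
(1399 + l(-1))*(-546) = (1399 - 8)*(-546) = 1391*(-546) = -759486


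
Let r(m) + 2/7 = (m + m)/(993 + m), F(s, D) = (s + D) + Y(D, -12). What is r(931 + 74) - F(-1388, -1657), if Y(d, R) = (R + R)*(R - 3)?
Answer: 6260414/2331 ≈ 2685.7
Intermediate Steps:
Y(d, R) = 2*R*(-3 + R) (Y(d, R) = (2*R)*(-3 + R) = 2*R*(-3 + R))
F(s, D) = 360 + D + s (F(s, D) = (s + D) + 2*(-12)*(-3 - 12) = (D + s) + 2*(-12)*(-15) = (D + s) + 360 = 360 + D + s)
r(m) = -2/7 + 2*m/(993 + m) (r(m) = -2/7 + (m + m)/(993 + m) = -2/7 + (2*m)/(993 + m) = -2/7 + 2*m/(993 + m))
r(931 + 74) - F(-1388, -1657) = 6*(-331 + 2*(931 + 74))/(7*(993 + (931 + 74))) - (360 - 1657 - 1388) = 6*(-331 + 2*1005)/(7*(993 + 1005)) - 1*(-2685) = (6/7)*(-331 + 2010)/1998 + 2685 = (6/7)*(1/1998)*1679 + 2685 = 1679/2331 + 2685 = 6260414/2331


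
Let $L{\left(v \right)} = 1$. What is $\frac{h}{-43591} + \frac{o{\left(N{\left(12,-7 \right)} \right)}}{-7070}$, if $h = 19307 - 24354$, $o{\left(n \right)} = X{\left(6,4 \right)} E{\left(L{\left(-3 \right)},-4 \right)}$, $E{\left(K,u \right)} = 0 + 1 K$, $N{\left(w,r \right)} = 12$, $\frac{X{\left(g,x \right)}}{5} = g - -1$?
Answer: $\frac{975903}{8805382} \approx 0.11083$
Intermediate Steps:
$X{\left(g,x \right)} = 5 + 5 g$ ($X{\left(g,x \right)} = 5 \left(g - -1\right) = 5 \left(g + 1\right) = 5 \left(1 + g\right) = 5 + 5 g$)
$E{\left(K,u \right)} = K$ ($E{\left(K,u \right)} = 0 + K = K$)
$o{\left(n \right)} = 35$ ($o{\left(n \right)} = \left(5 + 5 \cdot 6\right) 1 = \left(5 + 30\right) 1 = 35 \cdot 1 = 35$)
$h = -5047$
$\frac{h}{-43591} + \frac{o{\left(N{\left(12,-7 \right)} \right)}}{-7070} = - \frac{5047}{-43591} + \frac{35}{-7070} = \left(-5047\right) \left(- \frac{1}{43591}\right) + 35 \left(- \frac{1}{7070}\right) = \frac{5047}{43591} - \frac{1}{202} = \frac{975903}{8805382}$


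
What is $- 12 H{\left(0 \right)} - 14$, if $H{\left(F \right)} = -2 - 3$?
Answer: $46$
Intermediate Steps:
$H{\left(F \right)} = -5$
$- 12 H{\left(0 \right)} - 14 = \left(-12\right) \left(-5\right) - 14 = 60 - 14 = 46$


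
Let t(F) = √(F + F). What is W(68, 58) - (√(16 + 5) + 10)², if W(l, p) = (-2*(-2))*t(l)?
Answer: -(10 + √21)² + 8*√34 ≈ -166.00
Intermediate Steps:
t(F) = √2*√F (t(F) = √(2*F) = √2*√F)
W(l, p) = 4*√2*√l (W(l, p) = (-2*(-2))*(√2*√l) = 4*(√2*√l) = 4*√2*√l)
W(68, 58) - (√(16 + 5) + 10)² = 4*√2*√68 - (√(16 + 5) + 10)² = 4*√2*(2*√17) - (√21 + 10)² = 8*√34 - (10 + √21)² = -(10 + √21)² + 8*√34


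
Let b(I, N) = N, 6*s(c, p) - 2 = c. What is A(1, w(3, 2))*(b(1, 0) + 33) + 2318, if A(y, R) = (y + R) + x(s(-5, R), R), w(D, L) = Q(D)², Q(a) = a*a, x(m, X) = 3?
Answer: 5123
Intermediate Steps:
s(c, p) = ⅓ + c/6
Q(a) = a²
w(D, L) = D⁴ (w(D, L) = (D²)² = D⁴)
A(y, R) = 3 + R + y (A(y, R) = (y + R) + 3 = (R + y) + 3 = 3 + R + y)
A(1, w(3, 2))*(b(1, 0) + 33) + 2318 = (3 + 3⁴ + 1)*(0 + 33) + 2318 = (3 + 81 + 1)*33 + 2318 = 85*33 + 2318 = 2805 + 2318 = 5123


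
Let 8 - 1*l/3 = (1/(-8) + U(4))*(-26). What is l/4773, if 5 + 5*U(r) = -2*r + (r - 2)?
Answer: -1049/31820 ≈ -0.032967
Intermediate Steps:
U(r) = -7/5 - r/5 (U(r) = -1 + (-2*r + (r - 2))/5 = -1 + (-2*r + (-2 + r))/5 = -1 + (-2 - r)/5 = -1 + (-2/5 - r/5) = -7/5 - r/5)
l = -3147/20 (l = 24 - 3*(1/(-8) + (-7/5 - 1/5*4))*(-26) = 24 - 3*(-1/8 + (-7/5 - 4/5))*(-26) = 24 - 3*(-1/8 - 11/5)*(-26) = 24 - (-279)*(-26)/40 = 24 - 3*1209/20 = 24 - 3627/20 = -3147/20 ≈ -157.35)
l/4773 = -3147/20/4773 = -3147/20*1/4773 = -1049/31820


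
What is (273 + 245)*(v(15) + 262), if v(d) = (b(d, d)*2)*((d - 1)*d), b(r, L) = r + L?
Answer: 6662516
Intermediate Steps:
b(r, L) = L + r
v(d) = 4*d**2*(-1 + d) (v(d) = ((d + d)*2)*((d - 1)*d) = ((2*d)*2)*((-1 + d)*d) = (4*d)*(d*(-1 + d)) = 4*d**2*(-1 + d))
(273 + 245)*(v(15) + 262) = (273 + 245)*(4*15**2*(-1 + 15) + 262) = 518*(4*225*14 + 262) = 518*(12600 + 262) = 518*12862 = 6662516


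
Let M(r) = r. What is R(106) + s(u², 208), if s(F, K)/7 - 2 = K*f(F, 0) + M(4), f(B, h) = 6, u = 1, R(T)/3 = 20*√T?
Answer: 8778 + 60*√106 ≈ 9395.7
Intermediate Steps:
R(T) = 60*√T (R(T) = 3*(20*√T) = 60*√T)
s(F, K) = 42 + 42*K (s(F, K) = 14 + 7*(K*6 + 4) = 14 + 7*(6*K + 4) = 14 + 7*(4 + 6*K) = 14 + (28 + 42*K) = 42 + 42*K)
R(106) + s(u², 208) = 60*√106 + (42 + 42*208) = 60*√106 + (42 + 8736) = 60*√106 + 8778 = 8778 + 60*√106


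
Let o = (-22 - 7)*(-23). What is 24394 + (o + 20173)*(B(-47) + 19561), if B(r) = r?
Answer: 406696154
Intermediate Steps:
o = 667 (o = -29*(-23) = 667)
24394 + (o + 20173)*(B(-47) + 19561) = 24394 + (667 + 20173)*(-47 + 19561) = 24394 + 20840*19514 = 24394 + 406671760 = 406696154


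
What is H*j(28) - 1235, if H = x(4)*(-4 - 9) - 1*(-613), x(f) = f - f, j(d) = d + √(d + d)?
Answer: 15929 + 1226*√14 ≈ 20516.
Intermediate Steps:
j(d) = d + √2*√d (j(d) = d + √(2*d) = d + √2*√d)
x(f) = 0
H = 613 (H = 0*(-4 - 9) - 1*(-613) = 0*(-13) + 613 = 0 + 613 = 613)
H*j(28) - 1235 = 613*(28 + √2*√28) - 1235 = 613*(28 + √2*(2*√7)) - 1235 = 613*(28 + 2*√14) - 1235 = (17164 + 1226*√14) - 1235 = 15929 + 1226*√14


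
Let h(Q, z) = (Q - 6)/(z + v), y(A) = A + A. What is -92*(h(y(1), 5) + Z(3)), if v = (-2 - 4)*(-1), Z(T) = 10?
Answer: -9752/11 ≈ -886.54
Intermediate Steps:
v = 6 (v = -6*(-1) = 6)
y(A) = 2*A
h(Q, z) = (-6 + Q)/(6 + z) (h(Q, z) = (Q - 6)/(z + 6) = (-6 + Q)/(6 + z))
-92*(h(y(1), 5) + Z(3)) = -92*((-6 + 2*1)/(6 + 5) + 10) = -92*((-6 + 2)/11 + 10) = -92*((1/11)*(-4) + 10) = -92*(-4/11 + 10) = -92*106/11 = -9752/11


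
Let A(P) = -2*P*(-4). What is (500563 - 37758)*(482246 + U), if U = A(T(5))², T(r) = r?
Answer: 223926348030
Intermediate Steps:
A(P) = 8*P
U = 1600 (U = (8*5)² = 40² = 1600)
(500563 - 37758)*(482246 + U) = (500563 - 37758)*(482246 + 1600) = 462805*483846 = 223926348030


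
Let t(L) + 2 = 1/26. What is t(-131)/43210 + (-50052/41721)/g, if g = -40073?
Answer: -9678249121/626098877750060 ≈ -1.5458e-5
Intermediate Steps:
t(L) = -51/26 (t(L) = -2 + 1/26 = -51/26)
t(-131)/43210 + (-50052/41721)/g = -51/26/43210 - 50052/41721/(-40073) = -51/26*1/43210 - 50052*1/41721*(-1/40073) = -51/1123460 - 16684/13907*(-1/40073) = -51/1123460 + 16684/557295211 = -9678249121/626098877750060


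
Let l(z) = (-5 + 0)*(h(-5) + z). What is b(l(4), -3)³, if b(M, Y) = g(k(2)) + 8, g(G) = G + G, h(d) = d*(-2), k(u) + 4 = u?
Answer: 64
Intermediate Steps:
k(u) = -4 + u
h(d) = -2*d
l(z) = -50 - 5*z (l(z) = (-5 + 0)*(-2*(-5) + z) = -5*(10 + z) = -50 - 5*z)
g(G) = 2*G
b(M, Y) = 4 (b(M, Y) = 2*(-4 + 2) + 8 = 2*(-2) + 8 = -4 + 8 = 4)
b(l(4), -3)³ = 4³ = 64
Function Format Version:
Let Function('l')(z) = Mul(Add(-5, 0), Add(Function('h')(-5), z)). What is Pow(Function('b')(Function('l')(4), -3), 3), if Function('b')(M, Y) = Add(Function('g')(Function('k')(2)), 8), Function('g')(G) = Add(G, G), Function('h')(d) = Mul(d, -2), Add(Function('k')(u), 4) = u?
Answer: 64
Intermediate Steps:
Function('k')(u) = Add(-4, u)
Function('h')(d) = Mul(-2, d)
Function('l')(z) = Add(-50, Mul(-5, z)) (Function('l')(z) = Mul(Add(-5, 0), Add(Mul(-2, -5), z)) = Mul(-5, Add(10, z)) = Add(-50, Mul(-5, z)))
Function('g')(G) = Mul(2, G)
Function('b')(M, Y) = 4 (Function('b')(M, Y) = Add(Mul(2, Add(-4, 2)), 8) = Add(Mul(2, -2), 8) = Add(-4, 8) = 4)
Pow(Function('b')(Function('l')(4), -3), 3) = Pow(4, 3) = 64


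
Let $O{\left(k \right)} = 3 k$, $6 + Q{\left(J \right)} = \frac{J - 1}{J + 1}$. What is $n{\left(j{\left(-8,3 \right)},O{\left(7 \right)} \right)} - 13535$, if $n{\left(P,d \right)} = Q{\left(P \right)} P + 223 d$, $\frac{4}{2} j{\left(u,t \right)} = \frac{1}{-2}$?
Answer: $- \frac{106201}{12} \approx -8850.1$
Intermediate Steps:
$j{\left(u,t \right)} = - \frac{1}{4}$ ($j{\left(u,t \right)} = \frac{1}{2 \left(-2\right)} = \frac{1}{2} \left(- \frac{1}{2}\right) = - \frac{1}{4}$)
$Q{\left(J \right)} = -6 + \frac{-1 + J}{1 + J}$ ($Q{\left(J \right)} = -6 + \frac{J - 1}{J + 1} = -6 + \frac{-1 + J}{1 + J}$)
$n{\left(P,d \right)} = 223 d + \frac{P \left(-7 - 5 P\right)}{1 + P}$ ($n{\left(P,d \right)} = \frac{-7 - 5 P}{1 + P} P + 223 d = \frac{P \left(-7 - 5 P\right)}{1 + P} + 223 d = 223 d + \frac{P \left(-7 - 5 P\right)}{1 + P}$)
$n{\left(j{\left(-8,3 \right)},O{\left(7 \right)} \right)} - 13535 = \frac{\left(-1\right) \left(- \frac{1}{4}\right) \left(7 + 5 \left(- \frac{1}{4}\right)\right) + 223 \cdot 3 \cdot 7 \left(1 - \frac{1}{4}\right)}{1 - \frac{1}{4}} - 13535 = \frac{\left(-1\right) \left(- \frac{1}{4}\right) \left(7 - \frac{5}{4}\right) + 223 \cdot 21 \cdot \frac{3}{4}}{\frac{3}{4}} - 13535 = \frac{4 \left(\left(-1\right) \left(- \frac{1}{4}\right) \frac{23}{4} + \frac{14049}{4}\right)}{3} - 13535 = \frac{4 \left(\frac{23}{16} + \frac{14049}{4}\right)}{3} - 13535 = \frac{4}{3} \cdot \frac{56219}{16} - 13535 = \frac{56219}{12} - 13535 = - \frac{106201}{12}$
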